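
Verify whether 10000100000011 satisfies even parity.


Number of 1s: 4

Yes, parity is correct (4 ones)


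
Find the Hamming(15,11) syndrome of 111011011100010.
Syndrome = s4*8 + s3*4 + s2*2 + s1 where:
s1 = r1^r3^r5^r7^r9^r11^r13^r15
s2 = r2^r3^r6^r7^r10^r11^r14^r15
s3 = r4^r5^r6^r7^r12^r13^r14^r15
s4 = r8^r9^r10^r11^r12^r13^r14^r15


s1=0, s2=1, s3=1, s4=0

Syndrome = 6 (error at position 6)


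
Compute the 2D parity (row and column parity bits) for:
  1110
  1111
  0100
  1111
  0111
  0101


Row parities: 101010
Column parities: 1000

Row P: 101010, Col P: 1000, Corner: 1


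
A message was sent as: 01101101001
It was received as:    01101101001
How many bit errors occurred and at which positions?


XOR: 00000000000

0 errors (received matches sent)


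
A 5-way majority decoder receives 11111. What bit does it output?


Ones: 5 out of 5
Threshold: 3

1 (5/5 voted 1)


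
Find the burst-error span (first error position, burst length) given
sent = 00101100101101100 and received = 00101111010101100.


XOR: 00000011111000000

Burst at position 6, length 5


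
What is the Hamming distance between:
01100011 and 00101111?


XOR: 01001100
Count of 1s: 3

3


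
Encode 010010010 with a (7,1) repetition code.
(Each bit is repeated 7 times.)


Each bit -> 7 copies

000000011111110000000000000011111110000000000000011111110000000


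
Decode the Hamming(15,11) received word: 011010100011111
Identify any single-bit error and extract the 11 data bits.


Syndrome = 8: error at position 8

Data: 11010011111 (corrected bit 8)


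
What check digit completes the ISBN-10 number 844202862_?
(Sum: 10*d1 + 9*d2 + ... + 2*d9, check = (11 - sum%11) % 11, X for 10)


Weighted sum: 226
226 mod 11 = 6

Check digit: 5


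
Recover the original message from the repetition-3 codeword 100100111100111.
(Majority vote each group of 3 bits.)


Groups: 100, 100, 111, 100, 111
Majority votes: 00101

00101


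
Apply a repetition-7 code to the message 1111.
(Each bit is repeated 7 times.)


Each bit -> 7 copies

1111111111111111111111111111


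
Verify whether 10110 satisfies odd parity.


Number of 1s: 3

Yes, parity is correct (3 ones)


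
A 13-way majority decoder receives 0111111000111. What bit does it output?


Ones: 9 out of 13
Threshold: 7

1 (9/13 voted 1)


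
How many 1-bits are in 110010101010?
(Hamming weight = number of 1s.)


Counting 1s in 110010101010

6


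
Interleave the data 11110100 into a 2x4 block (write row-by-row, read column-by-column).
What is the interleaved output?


Matrix:
  1111
  0100
Read columns: 10111010

10111010


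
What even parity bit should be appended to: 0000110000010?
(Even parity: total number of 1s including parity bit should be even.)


Number of 1s in data: 3
Parity bit: 1

1


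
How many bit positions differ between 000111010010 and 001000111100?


XOR: 001111101110
Count of 1s: 8

8


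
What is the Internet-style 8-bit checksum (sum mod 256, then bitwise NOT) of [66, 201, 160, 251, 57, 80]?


Sum = 815 mod 256 = 47
Complement = 208

208


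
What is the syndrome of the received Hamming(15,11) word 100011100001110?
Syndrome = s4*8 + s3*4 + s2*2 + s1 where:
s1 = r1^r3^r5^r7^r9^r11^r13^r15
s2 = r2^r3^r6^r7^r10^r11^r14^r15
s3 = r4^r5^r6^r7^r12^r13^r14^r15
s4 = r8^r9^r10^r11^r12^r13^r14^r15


s1=0, s2=1, s3=0, s4=1

Syndrome = 10 (error at position 10)


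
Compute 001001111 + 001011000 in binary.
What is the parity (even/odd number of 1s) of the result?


001001111 = 79
001011000 = 88
Sum = 167 = 10100111
1s count = 5

odd parity (5 ones in 10100111)


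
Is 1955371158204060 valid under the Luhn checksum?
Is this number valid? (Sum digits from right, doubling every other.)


Luhn sum = 57
57 mod 10 = 7

Invalid (Luhn sum mod 10 = 7)


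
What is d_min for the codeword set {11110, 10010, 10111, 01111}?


Comparing all pairs, minimum distance: 2
Can detect 1 errors, correct 0 errors

2


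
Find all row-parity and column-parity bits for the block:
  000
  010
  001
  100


Row parities: 0111
Column parities: 111

Row P: 0111, Col P: 111, Corner: 1


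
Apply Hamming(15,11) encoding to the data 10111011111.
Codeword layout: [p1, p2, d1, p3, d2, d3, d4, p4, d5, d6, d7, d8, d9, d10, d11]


Parity bits: p1=0, p2=0, p3=0, p4=0

001001101011111


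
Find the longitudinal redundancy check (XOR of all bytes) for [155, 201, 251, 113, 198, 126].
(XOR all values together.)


XOR chain: 155 ^ 201 ^ 251 ^ 113 ^ 198 ^ 126 = 96

96


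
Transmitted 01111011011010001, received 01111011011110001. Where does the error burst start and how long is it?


XOR: 00000000000100000

Burst at position 11, length 1


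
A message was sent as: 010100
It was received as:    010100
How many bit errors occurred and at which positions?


XOR: 000000

0 errors (received matches sent)


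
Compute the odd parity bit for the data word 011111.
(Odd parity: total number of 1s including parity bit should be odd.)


Number of 1s in data: 5
Parity bit: 0

0


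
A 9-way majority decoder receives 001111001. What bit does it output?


Ones: 5 out of 9
Threshold: 5

1 (5/9 voted 1)


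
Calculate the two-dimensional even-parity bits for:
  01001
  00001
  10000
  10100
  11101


Row parities: 01100
Column parities: 10001

Row P: 01100, Col P: 10001, Corner: 0


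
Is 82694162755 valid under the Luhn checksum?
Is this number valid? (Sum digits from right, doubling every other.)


Luhn sum = 56
56 mod 10 = 6

Invalid (Luhn sum mod 10 = 6)


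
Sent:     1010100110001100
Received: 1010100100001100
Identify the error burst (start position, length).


XOR: 0000000010000000

Burst at position 8, length 1


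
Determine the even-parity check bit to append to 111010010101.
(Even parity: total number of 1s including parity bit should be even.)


Number of 1s in data: 7
Parity bit: 1

1


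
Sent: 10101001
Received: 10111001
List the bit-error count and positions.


XOR: 00010000

1 error(s) at position(s): 3


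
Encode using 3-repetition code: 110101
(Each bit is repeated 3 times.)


Each bit -> 3 copies

111111000111000111


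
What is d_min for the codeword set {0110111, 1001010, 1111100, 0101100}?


Comparing all pairs, minimum distance: 2
Can detect 1 errors, correct 0 errors

2


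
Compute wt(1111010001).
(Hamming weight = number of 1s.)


Counting 1s in 1111010001

6


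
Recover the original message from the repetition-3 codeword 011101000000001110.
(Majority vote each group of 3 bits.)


Groups: 011, 101, 000, 000, 001, 110
Majority votes: 110001

110001


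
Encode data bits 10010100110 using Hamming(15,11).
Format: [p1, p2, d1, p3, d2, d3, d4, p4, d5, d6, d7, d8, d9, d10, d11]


Parity bits: p1=1, p2=0, p3=1, p4=1

101100110100110


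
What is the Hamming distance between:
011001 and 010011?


XOR: 001010
Count of 1s: 2

2


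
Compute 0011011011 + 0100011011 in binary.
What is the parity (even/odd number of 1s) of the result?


0011011011 = 219
0100011011 = 283
Sum = 502 = 111110110
1s count = 7

odd parity (7 ones in 111110110)


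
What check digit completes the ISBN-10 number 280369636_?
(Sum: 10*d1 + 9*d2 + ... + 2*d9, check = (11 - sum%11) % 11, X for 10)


Weighted sum: 239
239 mod 11 = 8

Check digit: 3


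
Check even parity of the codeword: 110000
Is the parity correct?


Number of 1s: 2

Yes, parity is correct (2 ones)


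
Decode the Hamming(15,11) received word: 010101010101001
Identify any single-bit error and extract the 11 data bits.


Syndrome = 1: error at position 1

Data: 00100101001 (corrected bit 1)


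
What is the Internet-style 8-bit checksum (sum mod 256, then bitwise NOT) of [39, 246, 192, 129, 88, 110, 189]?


Sum = 993 mod 256 = 225
Complement = 30

30


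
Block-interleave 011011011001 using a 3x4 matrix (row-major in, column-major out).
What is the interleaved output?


Matrix:
  0110
  1101
  1001
Read columns: 011110100011

011110100011


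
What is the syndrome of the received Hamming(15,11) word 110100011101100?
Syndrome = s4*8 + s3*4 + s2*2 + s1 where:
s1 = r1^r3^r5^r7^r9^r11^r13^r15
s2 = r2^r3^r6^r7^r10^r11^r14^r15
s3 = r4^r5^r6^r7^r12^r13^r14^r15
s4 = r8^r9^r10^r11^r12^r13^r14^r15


s1=1, s2=0, s3=1, s4=1

Syndrome = 13 (error at position 13)


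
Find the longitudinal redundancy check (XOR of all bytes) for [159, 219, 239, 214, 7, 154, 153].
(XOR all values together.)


XOR chain: 159 ^ 219 ^ 239 ^ 214 ^ 7 ^ 154 ^ 153 = 121

121


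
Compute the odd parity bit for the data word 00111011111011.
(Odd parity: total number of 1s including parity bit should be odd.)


Number of 1s in data: 10
Parity bit: 1

1


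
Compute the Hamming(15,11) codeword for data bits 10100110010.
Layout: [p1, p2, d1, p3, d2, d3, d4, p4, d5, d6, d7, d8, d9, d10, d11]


Parity bits: p1=0, p2=1, p3=0, p4=1

011001010110010


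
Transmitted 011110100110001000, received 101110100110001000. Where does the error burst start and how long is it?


XOR: 110000000000000000

Burst at position 0, length 2


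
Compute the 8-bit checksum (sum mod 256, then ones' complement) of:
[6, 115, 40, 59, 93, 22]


Sum = 335 mod 256 = 79
Complement = 176

176


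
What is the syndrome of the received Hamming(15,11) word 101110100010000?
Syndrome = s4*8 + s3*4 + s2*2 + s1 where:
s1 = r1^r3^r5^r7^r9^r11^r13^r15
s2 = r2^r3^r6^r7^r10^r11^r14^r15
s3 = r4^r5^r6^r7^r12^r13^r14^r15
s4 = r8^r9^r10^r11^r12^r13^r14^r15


s1=1, s2=1, s3=1, s4=1

Syndrome = 15 (error at position 15)


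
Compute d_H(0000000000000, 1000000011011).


XOR: 1000000011011
Count of 1s: 5

5


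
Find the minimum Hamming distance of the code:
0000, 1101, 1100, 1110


Comparing all pairs, minimum distance: 1
Can detect 0 errors, correct 0 errors

1


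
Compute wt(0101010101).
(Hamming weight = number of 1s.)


Counting 1s in 0101010101

5


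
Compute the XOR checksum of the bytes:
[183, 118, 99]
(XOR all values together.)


XOR chain: 183 ^ 118 ^ 99 = 162

162


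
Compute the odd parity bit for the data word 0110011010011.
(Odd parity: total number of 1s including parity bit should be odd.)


Number of 1s in data: 7
Parity bit: 0

0


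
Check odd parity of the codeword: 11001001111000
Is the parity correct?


Number of 1s: 7

Yes, parity is correct (7 ones)


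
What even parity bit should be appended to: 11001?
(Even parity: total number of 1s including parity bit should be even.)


Number of 1s in data: 3
Parity bit: 1

1


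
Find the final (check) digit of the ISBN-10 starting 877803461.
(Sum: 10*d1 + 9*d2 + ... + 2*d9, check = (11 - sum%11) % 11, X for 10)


Weighted sum: 306
306 mod 11 = 9

Check digit: 2


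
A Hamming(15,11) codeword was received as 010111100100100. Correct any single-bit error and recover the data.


Syndrome = 5: error at position 5

Data: 00110100100 (corrected bit 5)


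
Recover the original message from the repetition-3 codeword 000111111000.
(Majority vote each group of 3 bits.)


Groups: 000, 111, 111, 000
Majority votes: 0110

0110


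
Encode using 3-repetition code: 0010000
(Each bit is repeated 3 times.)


Each bit -> 3 copies

000000111000000000000


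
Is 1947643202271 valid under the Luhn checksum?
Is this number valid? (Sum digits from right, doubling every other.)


Luhn sum = 52
52 mod 10 = 2

Invalid (Luhn sum mod 10 = 2)


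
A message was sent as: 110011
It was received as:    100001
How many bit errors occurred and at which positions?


XOR: 010010

2 error(s) at position(s): 1, 4


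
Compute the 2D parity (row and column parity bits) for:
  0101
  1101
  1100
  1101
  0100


Row parities: 01011
Column parities: 1101

Row P: 01011, Col P: 1101, Corner: 1


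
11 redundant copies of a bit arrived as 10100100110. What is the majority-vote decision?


Ones: 5 out of 11
Threshold: 6

0 (5/11 voted 1)


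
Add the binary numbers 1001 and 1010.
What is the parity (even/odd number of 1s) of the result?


1001 = 9
1010 = 10
Sum = 19 = 10011
1s count = 3

odd parity (3 ones in 10011)


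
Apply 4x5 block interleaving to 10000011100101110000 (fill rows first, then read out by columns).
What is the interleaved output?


Matrix:
  10000
  01110
  01011
  10000
Read columns: 10010110010001100010

10010110010001100010


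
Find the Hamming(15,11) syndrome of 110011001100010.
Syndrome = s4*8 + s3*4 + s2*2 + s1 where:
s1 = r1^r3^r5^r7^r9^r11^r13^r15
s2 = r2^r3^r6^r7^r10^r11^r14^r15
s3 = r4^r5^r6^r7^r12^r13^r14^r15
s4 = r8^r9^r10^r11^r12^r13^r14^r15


s1=1, s2=0, s3=1, s4=1

Syndrome = 13 (error at position 13)


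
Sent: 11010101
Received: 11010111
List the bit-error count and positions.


XOR: 00000010

1 error(s) at position(s): 6


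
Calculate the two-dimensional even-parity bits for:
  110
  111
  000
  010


Row parities: 0101
Column parities: 011

Row P: 0101, Col P: 011, Corner: 0


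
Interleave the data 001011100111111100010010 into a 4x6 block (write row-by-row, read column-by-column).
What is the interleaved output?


Matrix:
  001011
  100111
  111100
  010010
Read columns: 011000111010011011011100

011000111010011011011100


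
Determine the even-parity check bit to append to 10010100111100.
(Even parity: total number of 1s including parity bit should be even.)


Number of 1s in data: 7
Parity bit: 1

1


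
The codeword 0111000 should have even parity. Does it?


Number of 1s: 3

No, parity error (3 ones)


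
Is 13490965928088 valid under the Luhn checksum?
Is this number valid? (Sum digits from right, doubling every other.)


Luhn sum = 72
72 mod 10 = 2

Invalid (Luhn sum mod 10 = 2)


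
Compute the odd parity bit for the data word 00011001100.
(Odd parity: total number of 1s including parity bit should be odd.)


Number of 1s in data: 4
Parity bit: 1

1


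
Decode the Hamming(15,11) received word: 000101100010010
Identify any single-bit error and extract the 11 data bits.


Syndrome = 0: no error detected

Data: 00110010010 (no errors)


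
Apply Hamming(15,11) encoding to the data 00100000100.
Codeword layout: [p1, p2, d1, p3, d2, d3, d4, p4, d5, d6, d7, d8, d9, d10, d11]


Parity bits: p1=1, p2=1, p3=0, p4=1

110001010000100


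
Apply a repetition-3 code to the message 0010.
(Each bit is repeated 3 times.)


Each bit -> 3 copies

000000111000


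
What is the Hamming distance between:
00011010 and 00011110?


XOR: 00000100
Count of 1s: 1

1


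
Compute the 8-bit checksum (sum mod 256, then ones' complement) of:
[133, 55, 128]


Sum = 316 mod 256 = 60
Complement = 195

195


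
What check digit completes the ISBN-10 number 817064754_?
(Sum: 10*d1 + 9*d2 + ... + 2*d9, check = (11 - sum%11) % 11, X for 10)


Weighted sum: 252
252 mod 11 = 10

Check digit: 1


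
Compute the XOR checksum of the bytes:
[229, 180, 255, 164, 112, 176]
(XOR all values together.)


XOR chain: 229 ^ 180 ^ 255 ^ 164 ^ 112 ^ 176 = 202

202


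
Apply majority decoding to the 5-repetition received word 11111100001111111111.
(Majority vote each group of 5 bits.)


Groups: 11111, 10000, 11111, 11111
Majority votes: 1011

1011


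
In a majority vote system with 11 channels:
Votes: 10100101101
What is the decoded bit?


Ones: 6 out of 11
Threshold: 6

1 (6/11 voted 1)


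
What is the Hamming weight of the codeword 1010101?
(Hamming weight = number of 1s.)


Counting 1s in 1010101

4


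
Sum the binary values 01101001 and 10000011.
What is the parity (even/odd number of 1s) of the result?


01101001 = 105
10000011 = 131
Sum = 236 = 11101100
1s count = 5

odd parity (5 ones in 11101100)


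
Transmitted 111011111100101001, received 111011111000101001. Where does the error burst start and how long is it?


XOR: 000000000100000000

Burst at position 9, length 1


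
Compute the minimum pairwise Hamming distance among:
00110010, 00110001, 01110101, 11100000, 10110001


Comparing all pairs, minimum distance: 1
Can detect 0 errors, correct 0 errors

1


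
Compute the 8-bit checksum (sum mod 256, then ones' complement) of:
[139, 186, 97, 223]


Sum = 645 mod 256 = 133
Complement = 122

122


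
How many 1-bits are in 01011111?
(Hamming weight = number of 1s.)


Counting 1s in 01011111

6


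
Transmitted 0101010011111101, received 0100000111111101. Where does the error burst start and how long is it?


XOR: 0001010100000000

Burst at position 3, length 5


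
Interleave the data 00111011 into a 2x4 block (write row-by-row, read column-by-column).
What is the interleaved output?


Matrix:
  0011
  1011
Read columns: 01001111

01001111


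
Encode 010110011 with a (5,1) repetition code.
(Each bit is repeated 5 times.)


Each bit -> 5 copies

000001111100000111111111100000000001111111111


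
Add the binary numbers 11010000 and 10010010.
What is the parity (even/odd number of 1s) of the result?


11010000 = 208
10010010 = 146
Sum = 354 = 101100010
1s count = 4

even parity (4 ones in 101100010)


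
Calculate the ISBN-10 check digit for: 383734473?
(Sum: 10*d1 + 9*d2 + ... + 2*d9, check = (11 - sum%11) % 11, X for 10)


Weighted sum: 256
256 mod 11 = 3

Check digit: 8


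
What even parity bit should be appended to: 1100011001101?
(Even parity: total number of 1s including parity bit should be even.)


Number of 1s in data: 7
Parity bit: 1

1


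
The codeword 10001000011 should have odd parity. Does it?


Number of 1s: 4

No, parity error (4 ones)


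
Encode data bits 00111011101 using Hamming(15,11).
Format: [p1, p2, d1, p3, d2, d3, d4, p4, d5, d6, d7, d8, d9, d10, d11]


Parity bits: p1=1, p2=0, p3=1, p4=1

100101111011101


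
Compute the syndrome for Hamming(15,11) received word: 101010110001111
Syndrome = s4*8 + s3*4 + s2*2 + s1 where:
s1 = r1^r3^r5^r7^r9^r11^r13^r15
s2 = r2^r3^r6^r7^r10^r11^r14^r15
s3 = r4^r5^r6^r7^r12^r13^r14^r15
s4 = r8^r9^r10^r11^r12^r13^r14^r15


s1=0, s2=0, s3=0, s4=1

Syndrome = 8 (error at position 8)


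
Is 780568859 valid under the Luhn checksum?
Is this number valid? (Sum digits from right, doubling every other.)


Luhn sum = 46
46 mod 10 = 6

Invalid (Luhn sum mod 10 = 6)


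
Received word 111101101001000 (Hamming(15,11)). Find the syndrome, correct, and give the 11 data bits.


Syndrome = 0: no error detected

Data: 10111001000 (no errors)


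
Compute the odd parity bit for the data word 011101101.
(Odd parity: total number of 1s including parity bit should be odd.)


Number of 1s in data: 6
Parity bit: 1

1


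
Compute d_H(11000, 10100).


XOR: 01100
Count of 1s: 2

2


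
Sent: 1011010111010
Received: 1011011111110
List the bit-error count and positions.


XOR: 0000001000100

2 error(s) at position(s): 6, 10


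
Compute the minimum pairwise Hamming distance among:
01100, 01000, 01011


Comparing all pairs, minimum distance: 1
Can detect 0 errors, correct 0 errors

1


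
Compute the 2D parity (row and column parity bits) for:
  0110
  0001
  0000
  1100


Row parities: 0100
Column parities: 1011

Row P: 0100, Col P: 1011, Corner: 1


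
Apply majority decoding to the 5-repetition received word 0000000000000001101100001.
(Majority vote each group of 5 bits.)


Groups: 00000, 00000, 00000, 11011, 00001
Majority votes: 00010

00010


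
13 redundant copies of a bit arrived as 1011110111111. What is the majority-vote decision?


Ones: 11 out of 13
Threshold: 7

1 (11/13 voted 1)


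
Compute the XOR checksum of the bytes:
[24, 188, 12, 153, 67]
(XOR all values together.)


XOR chain: 24 ^ 188 ^ 12 ^ 153 ^ 67 = 114

114


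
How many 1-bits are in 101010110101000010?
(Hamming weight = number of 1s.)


Counting 1s in 101010110101000010

8


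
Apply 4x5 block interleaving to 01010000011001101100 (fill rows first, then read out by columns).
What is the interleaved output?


Matrix:
  01010
  00001
  10011
  01100
Read columns: 00101001000110100110

00101001000110100110


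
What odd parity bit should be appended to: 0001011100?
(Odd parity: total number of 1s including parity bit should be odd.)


Number of 1s in data: 4
Parity bit: 1

1


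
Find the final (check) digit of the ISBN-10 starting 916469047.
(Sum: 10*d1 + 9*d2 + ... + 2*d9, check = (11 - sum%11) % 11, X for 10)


Weighted sum: 282
282 mod 11 = 7

Check digit: 4


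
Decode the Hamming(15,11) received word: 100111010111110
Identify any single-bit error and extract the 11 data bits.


Syndrome = 0: no error detected

Data: 01100111110 (no errors)


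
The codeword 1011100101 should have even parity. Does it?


Number of 1s: 6

Yes, parity is correct (6 ones)


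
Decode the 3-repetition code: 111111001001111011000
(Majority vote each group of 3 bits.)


Groups: 111, 111, 001, 001, 111, 011, 000
Majority votes: 1100110

1100110


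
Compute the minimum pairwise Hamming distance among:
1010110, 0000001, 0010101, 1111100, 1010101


Comparing all pairs, minimum distance: 1
Can detect 0 errors, correct 0 errors

1


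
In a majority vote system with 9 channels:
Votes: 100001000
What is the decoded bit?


Ones: 2 out of 9
Threshold: 5

0 (2/9 voted 1)


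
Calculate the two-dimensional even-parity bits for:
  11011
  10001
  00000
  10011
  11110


Row parities: 00010
Column parities: 00111

Row P: 00010, Col P: 00111, Corner: 1


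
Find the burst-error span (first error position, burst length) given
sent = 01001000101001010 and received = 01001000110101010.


XOR: 00000000011100000

Burst at position 9, length 3


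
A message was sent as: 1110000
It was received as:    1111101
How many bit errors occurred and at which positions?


XOR: 0001101

3 error(s) at position(s): 3, 4, 6


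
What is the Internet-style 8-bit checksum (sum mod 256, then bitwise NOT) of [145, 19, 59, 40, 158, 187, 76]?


Sum = 684 mod 256 = 172
Complement = 83

83


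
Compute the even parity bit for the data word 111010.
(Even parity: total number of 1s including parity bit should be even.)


Number of 1s in data: 4
Parity bit: 0

0


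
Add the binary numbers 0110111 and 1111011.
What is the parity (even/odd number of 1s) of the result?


0110111 = 55
1111011 = 123
Sum = 178 = 10110010
1s count = 4

even parity (4 ones in 10110010)


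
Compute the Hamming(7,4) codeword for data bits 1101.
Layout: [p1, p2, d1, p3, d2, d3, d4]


Parity bits: p1=1, p2=0, p3=0

1010101


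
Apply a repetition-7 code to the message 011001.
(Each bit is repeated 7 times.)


Each bit -> 7 copies

000000011111111111111000000000000001111111


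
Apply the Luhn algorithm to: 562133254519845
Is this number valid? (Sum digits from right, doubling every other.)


Luhn sum = 60
60 mod 10 = 0

Valid (Luhn sum mod 10 = 0)


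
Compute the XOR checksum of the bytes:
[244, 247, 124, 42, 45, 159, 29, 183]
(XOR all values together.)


XOR chain: 244 ^ 247 ^ 124 ^ 42 ^ 45 ^ 159 ^ 29 ^ 183 = 77

77


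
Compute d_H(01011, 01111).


XOR: 00100
Count of 1s: 1

1


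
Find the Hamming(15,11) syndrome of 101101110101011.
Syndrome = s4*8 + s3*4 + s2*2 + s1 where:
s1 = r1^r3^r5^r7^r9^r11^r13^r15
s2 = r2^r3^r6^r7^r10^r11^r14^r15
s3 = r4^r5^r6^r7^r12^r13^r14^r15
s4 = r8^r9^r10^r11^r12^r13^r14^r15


s1=0, s2=0, s3=0, s4=1

Syndrome = 8 (error at position 8)


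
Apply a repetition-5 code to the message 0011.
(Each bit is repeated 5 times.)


Each bit -> 5 copies

00000000001111111111


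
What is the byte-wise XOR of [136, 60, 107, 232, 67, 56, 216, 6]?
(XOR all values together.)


XOR chain: 136 ^ 60 ^ 107 ^ 232 ^ 67 ^ 56 ^ 216 ^ 6 = 146

146


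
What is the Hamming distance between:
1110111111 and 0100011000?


XOR: 1010100111
Count of 1s: 6

6


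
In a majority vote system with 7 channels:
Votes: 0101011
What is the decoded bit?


Ones: 4 out of 7
Threshold: 4

1 (4/7 voted 1)


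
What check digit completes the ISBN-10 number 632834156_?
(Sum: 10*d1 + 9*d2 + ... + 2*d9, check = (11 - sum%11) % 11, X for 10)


Weighted sum: 228
228 mod 11 = 8

Check digit: 3


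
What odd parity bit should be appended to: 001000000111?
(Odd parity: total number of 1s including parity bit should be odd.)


Number of 1s in data: 4
Parity bit: 1

1


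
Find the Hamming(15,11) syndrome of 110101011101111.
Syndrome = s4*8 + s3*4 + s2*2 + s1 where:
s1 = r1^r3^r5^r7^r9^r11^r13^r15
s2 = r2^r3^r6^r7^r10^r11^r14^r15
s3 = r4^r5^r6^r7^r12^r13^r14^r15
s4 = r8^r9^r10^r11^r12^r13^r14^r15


s1=0, s2=1, s3=0, s4=1

Syndrome = 10 (error at position 10)


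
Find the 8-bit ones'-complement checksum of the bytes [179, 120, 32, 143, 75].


Sum = 549 mod 256 = 37
Complement = 218

218


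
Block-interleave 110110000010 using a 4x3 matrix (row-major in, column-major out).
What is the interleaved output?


Matrix:
  110
  110
  000
  010
Read columns: 110011010000

110011010000


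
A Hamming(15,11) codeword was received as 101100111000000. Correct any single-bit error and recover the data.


Syndrome = 0: no error detected

Data: 10011000000 (no errors)


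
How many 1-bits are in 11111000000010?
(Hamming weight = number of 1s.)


Counting 1s in 11111000000010

6


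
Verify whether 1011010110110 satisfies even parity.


Number of 1s: 8

Yes, parity is correct (8 ones)


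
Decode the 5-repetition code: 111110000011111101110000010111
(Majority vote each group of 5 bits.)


Groups: 11111, 00000, 11111, 10111, 00000, 10111
Majority votes: 101101

101101


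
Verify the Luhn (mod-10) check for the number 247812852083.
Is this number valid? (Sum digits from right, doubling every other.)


Luhn sum = 51
51 mod 10 = 1

Invalid (Luhn sum mod 10 = 1)


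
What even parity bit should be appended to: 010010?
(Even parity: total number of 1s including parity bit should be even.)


Number of 1s in data: 2
Parity bit: 0

0


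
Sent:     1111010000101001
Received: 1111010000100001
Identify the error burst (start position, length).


XOR: 0000000000001000

Burst at position 12, length 1


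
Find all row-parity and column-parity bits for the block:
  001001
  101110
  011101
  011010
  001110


Row parities: 00011
Column parities: 101110

Row P: 00011, Col P: 101110, Corner: 0


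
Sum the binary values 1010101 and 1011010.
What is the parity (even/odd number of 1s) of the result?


1010101 = 85
1011010 = 90
Sum = 175 = 10101111
1s count = 6

even parity (6 ones in 10101111)


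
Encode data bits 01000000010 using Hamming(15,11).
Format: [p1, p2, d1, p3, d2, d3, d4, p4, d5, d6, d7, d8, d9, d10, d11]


Parity bits: p1=1, p2=1, p3=0, p4=1

110010010000010


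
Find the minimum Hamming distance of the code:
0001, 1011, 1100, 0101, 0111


Comparing all pairs, minimum distance: 1
Can detect 0 errors, correct 0 errors

1


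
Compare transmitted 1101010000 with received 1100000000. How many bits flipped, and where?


XOR: 0001010000

2 error(s) at position(s): 3, 5


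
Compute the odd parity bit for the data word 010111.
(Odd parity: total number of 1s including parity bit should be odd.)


Number of 1s in data: 4
Parity bit: 1

1


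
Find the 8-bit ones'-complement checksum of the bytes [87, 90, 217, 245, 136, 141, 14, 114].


Sum = 1044 mod 256 = 20
Complement = 235

235


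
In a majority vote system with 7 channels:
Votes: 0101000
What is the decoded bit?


Ones: 2 out of 7
Threshold: 4

0 (2/7 voted 1)


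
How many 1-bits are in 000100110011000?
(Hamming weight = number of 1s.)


Counting 1s in 000100110011000

5


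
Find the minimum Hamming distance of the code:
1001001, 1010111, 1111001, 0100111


Comparing all pairs, minimum distance: 2
Can detect 1 errors, correct 0 errors

2


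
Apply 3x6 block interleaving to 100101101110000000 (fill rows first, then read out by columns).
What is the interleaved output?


Matrix:
  100101
  101110
  000000
Read columns: 110000010110010100

110000010110010100


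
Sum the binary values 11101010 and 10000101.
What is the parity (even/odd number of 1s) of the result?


11101010 = 234
10000101 = 133
Sum = 367 = 101101111
1s count = 7

odd parity (7 ones in 101101111)


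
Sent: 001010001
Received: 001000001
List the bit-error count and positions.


XOR: 000010000

1 error(s) at position(s): 4


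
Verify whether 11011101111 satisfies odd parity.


Number of 1s: 9

Yes, parity is correct (9 ones)


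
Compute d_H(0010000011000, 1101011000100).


XOR: 1111011011100
Count of 1s: 9

9


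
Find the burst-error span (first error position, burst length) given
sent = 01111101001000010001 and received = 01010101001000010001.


XOR: 00101000000000000000

Burst at position 2, length 3


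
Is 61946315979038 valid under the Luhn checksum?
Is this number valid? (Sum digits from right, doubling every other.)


Luhn sum = 69
69 mod 10 = 9

Invalid (Luhn sum mod 10 = 9)


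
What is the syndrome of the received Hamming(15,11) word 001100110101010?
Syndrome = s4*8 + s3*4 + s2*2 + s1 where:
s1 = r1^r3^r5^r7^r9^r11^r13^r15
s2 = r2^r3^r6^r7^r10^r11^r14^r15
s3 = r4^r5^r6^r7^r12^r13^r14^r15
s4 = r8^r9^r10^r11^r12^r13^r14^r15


s1=0, s2=0, s3=0, s4=0

Syndrome = 0 (no error)


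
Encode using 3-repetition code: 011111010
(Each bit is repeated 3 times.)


Each bit -> 3 copies

000111111111111111000111000


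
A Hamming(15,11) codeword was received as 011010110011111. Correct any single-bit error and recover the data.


Syndrome = 0: no error detected

Data: 11010011111 (no errors)


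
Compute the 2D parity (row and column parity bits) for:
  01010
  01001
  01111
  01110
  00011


Row parities: 00010
Column parities: 00001

Row P: 00010, Col P: 00001, Corner: 1


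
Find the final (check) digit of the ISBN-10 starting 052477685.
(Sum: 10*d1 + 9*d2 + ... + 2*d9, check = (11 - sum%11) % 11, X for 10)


Weighted sum: 224
224 mod 11 = 4

Check digit: 7


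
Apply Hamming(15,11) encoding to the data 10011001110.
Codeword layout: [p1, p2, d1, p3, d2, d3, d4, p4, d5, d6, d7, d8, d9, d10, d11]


Parity bits: p1=0, p2=1, p3=0, p4=0

011000101001110


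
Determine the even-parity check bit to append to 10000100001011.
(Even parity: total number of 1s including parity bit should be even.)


Number of 1s in data: 5
Parity bit: 1

1


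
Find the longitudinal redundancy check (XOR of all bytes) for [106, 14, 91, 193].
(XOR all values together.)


XOR chain: 106 ^ 14 ^ 91 ^ 193 = 254

254


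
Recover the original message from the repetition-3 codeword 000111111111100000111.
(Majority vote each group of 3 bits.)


Groups: 000, 111, 111, 111, 100, 000, 111
Majority votes: 0111001

0111001


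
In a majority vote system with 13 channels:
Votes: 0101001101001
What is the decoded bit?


Ones: 6 out of 13
Threshold: 7

0 (6/13 voted 1)


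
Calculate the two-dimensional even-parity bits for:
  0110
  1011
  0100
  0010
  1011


Row parities: 01111
Column parities: 0000

Row P: 01111, Col P: 0000, Corner: 0


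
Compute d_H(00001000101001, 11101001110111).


XOR: 11100001011110
Count of 1s: 8

8


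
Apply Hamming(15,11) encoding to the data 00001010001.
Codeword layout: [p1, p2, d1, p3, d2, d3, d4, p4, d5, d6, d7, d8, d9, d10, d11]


Parity bits: p1=1, p2=0, p3=1, p4=1

100100011010001


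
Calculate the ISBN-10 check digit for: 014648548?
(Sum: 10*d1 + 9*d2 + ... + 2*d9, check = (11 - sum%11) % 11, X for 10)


Weighted sum: 195
195 mod 11 = 8

Check digit: 3


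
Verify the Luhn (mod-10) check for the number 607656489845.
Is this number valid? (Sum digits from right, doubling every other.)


Luhn sum = 67
67 mod 10 = 7

Invalid (Luhn sum mod 10 = 7)


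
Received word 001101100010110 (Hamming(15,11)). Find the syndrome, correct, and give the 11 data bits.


Syndrome = 14: error at position 14

Data: 10110010100 (corrected bit 14)


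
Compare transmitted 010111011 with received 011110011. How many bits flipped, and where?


XOR: 001001000

2 error(s) at position(s): 2, 5


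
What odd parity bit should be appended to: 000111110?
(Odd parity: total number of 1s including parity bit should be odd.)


Number of 1s in data: 5
Parity bit: 0

0


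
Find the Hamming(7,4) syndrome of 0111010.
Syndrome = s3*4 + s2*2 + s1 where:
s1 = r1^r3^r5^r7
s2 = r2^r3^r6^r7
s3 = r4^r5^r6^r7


s1=1, s2=1, s3=0

Syndrome = 3 (error at position 3)


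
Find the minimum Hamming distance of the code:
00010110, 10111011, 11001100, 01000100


Comparing all pairs, minimum distance: 2
Can detect 1 errors, correct 0 errors

2


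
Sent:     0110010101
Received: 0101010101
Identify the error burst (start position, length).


XOR: 0011000000

Burst at position 2, length 2


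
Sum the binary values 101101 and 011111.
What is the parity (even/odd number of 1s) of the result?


101101 = 45
011111 = 31
Sum = 76 = 1001100
1s count = 3

odd parity (3 ones in 1001100)


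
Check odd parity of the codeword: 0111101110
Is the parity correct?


Number of 1s: 7

Yes, parity is correct (7 ones)


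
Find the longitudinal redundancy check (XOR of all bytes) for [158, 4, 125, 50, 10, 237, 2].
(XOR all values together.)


XOR chain: 158 ^ 4 ^ 125 ^ 50 ^ 10 ^ 237 ^ 2 = 48

48


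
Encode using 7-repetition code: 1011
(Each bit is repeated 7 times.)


Each bit -> 7 copies

1111111000000011111111111111


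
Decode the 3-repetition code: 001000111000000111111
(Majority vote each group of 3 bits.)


Groups: 001, 000, 111, 000, 000, 111, 111
Majority votes: 0010011

0010011


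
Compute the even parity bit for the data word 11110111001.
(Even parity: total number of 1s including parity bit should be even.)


Number of 1s in data: 8
Parity bit: 0

0


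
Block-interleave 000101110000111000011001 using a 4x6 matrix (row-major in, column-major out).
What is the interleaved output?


Matrix:
  000101
  110000
  111000
  011001
Read columns: 011001110011100000001001

011001110011100000001001


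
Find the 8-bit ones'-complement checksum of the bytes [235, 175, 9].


Sum = 419 mod 256 = 163
Complement = 92

92


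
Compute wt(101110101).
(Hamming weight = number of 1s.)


Counting 1s in 101110101

6


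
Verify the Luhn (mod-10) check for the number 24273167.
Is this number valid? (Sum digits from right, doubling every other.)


Luhn sum = 36
36 mod 10 = 6

Invalid (Luhn sum mod 10 = 6)


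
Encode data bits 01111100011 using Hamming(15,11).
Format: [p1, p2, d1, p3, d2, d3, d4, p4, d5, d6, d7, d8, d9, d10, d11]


Parity bits: p1=0, p2=1, p3=1, p4=0

010111101100011


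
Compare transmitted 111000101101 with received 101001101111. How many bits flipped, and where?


XOR: 010001000010

3 error(s) at position(s): 1, 5, 10


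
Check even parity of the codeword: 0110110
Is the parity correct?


Number of 1s: 4

Yes, parity is correct (4 ones)


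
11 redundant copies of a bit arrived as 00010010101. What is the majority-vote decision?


Ones: 4 out of 11
Threshold: 6

0 (4/11 voted 1)


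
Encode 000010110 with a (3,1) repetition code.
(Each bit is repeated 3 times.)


Each bit -> 3 copies

000000000000111000111111000


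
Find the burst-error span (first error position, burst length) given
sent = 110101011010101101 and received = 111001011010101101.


XOR: 001100000000000000

Burst at position 2, length 2


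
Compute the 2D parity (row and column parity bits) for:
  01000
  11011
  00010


Row parities: 101
Column parities: 10001

Row P: 101, Col P: 10001, Corner: 0


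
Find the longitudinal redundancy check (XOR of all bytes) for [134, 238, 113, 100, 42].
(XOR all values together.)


XOR chain: 134 ^ 238 ^ 113 ^ 100 ^ 42 = 87

87


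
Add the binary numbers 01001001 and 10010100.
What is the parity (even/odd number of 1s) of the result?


01001001 = 73
10010100 = 148
Sum = 221 = 11011101
1s count = 6

even parity (6 ones in 11011101)


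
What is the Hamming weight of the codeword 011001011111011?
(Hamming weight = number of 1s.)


Counting 1s in 011001011111011

10


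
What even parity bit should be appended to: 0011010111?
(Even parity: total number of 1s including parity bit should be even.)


Number of 1s in data: 6
Parity bit: 0

0


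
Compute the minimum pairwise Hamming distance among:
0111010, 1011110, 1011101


Comparing all pairs, minimum distance: 2
Can detect 1 errors, correct 0 errors

2


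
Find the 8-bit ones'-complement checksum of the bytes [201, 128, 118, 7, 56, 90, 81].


Sum = 681 mod 256 = 169
Complement = 86

86


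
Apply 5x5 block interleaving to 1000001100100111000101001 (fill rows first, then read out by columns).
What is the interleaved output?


Matrix:
  10000
  01100
  10011
  10001
  01001
Read columns: 1011001001010000010000111

1011001001010000010000111


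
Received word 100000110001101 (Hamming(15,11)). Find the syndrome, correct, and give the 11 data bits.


Syndrome = 0: no error detected

Data: 00010001101 (no errors)


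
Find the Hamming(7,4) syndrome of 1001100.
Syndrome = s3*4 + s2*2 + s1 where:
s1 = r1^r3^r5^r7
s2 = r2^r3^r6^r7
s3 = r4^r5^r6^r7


s1=0, s2=0, s3=0

Syndrome = 0 (no error)


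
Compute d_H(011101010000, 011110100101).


XOR: 000011110101
Count of 1s: 6

6


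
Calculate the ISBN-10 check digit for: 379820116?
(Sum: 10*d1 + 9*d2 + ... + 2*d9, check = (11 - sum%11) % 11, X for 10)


Weighted sum: 252
252 mod 11 = 10

Check digit: 1


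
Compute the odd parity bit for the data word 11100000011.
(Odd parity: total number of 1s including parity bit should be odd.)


Number of 1s in data: 5
Parity bit: 0

0


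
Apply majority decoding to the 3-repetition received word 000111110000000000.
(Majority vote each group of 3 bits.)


Groups: 000, 111, 110, 000, 000, 000
Majority votes: 011000

011000


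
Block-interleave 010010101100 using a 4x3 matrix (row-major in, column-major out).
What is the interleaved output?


Matrix:
  010
  010
  101
  100
Read columns: 001111000010

001111000010


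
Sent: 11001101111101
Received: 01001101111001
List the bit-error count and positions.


XOR: 10000000000100

2 error(s) at position(s): 0, 11


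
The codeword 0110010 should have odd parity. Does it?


Number of 1s: 3

Yes, parity is correct (3 ones)


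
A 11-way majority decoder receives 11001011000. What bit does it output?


Ones: 5 out of 11
Threshold: 6

0 (5/11 voted 1)


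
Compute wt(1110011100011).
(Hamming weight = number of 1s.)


Counting 1s in 1110011100011

8


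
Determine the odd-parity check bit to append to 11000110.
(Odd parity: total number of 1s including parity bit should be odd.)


Number of 1s in data: 4
Parity bit: 1

1


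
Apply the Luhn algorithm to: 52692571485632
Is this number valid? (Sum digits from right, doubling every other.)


Luhn sum = 61
61 mod 10 = 1

Invalid (Luhn sum mod 10 = 1)


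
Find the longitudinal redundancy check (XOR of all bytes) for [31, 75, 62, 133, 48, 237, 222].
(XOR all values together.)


XOR chain: 31 ^ 75 ^ 62 ^ 133 ^ 48 ^ 237 ^ 222 = 236

236


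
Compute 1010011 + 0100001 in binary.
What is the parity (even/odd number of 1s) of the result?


1010011 = 83
0100001 = 33
Sum = 116 = 1110100
1s count = 4

even parity (4 ones in 1110100)
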